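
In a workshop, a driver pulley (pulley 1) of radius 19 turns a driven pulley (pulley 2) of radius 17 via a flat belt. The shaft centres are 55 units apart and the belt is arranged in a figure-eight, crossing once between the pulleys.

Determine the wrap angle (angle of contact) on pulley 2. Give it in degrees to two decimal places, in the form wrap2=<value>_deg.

wrap2=261.77_deg

crossed belt: β = asin((r1+r2)/C) = asin(36/55) = 40.8852°
wrap1 = wrap2 = π + 2β = 261.7704°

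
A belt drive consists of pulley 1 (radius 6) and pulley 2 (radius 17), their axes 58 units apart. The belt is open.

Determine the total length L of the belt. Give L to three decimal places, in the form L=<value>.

L=190.349

open belt: β = asin((r2−r1)/C) = asin(11/58) = 10.9327°
wrap1 = π − 2β = 158.1347°
wrap2 = π + 2β = 201.8653°
tangent length = C·cosβ = 56.9473
L = r1·wrap1 + r2·wrap2 + 2·C·cosβ = 6·2.7600 + 17·3.5232 + 2·56.9473 = 190.3492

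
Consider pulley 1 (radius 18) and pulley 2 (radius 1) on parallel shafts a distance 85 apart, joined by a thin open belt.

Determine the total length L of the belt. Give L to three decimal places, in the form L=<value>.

L=233.102

open belt: β = asin((r2−r1)/C) = asin(-17/85) = -11.5370°
wrap1 = π − 2β = 203.0739°
wrap2 = π + 2β = 156.9261°
tangent length = C·cosβ = 83.2827
L = r1·wrap1 + r2·wrap2 + 2·C·cosβ = 18·3.5443 + 1·2.7389 + 2·83.2827 = 233.1017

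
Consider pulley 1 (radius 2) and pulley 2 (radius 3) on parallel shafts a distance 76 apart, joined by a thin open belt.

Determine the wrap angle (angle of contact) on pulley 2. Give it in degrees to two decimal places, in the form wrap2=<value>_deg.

wrap2=181.51_deg

open belt: β = asin((r2−r1)/C) = asin(1/76) = 0.7539°
wrap1 = π − 2β = 178.4922°
wrap2 = π + 2β = 181.5078°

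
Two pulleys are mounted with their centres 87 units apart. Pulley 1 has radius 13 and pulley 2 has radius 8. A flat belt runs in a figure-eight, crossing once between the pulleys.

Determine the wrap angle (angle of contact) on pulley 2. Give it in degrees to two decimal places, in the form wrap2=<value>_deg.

wrap2=207.94_deg

crossed belt: β = asin((r1+r2)/C) = asin(21/87) = 13.9680°
wrap1 = wrap2 = π + 2β = 207.9359°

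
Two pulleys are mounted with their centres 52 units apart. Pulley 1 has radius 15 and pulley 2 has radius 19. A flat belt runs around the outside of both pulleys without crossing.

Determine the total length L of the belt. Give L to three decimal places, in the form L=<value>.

L=211.122

open belt: β = asin((r2−r1)/C) = asin(4/52) = 4.4117°
wrap1 = π − 2β = 171.1765°
wrap2 = π + 2β = 188.8235°
tangent length = C·cosβ = 51.8459
L = r1·wrap1 + r2·wrap2 + 2·C·cosβ = 15·2.9876 + 19·3.2956 + 2·51.8459 = 211.1220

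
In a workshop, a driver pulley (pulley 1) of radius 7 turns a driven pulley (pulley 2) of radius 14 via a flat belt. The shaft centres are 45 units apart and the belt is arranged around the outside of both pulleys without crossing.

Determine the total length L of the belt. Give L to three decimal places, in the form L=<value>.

open belt: β = asin((r2−r1)/C) = asin(7/45) = 8.9490°
wrap1 = π − 2β = 162.1020°
wrap2 = π + 2β = 197.8980°
tangent length = C·cosβ = 44.4522
L = r1·wrap1 + r2·wrap2 + 2·C·cosβ = 7·2.8292 + 14·3.4540 + 2·44.4522 = 157.0645

L=157.065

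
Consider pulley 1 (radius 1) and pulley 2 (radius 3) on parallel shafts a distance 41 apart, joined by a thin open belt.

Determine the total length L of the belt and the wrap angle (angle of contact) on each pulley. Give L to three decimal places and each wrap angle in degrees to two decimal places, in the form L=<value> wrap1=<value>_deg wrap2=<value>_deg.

L=94.664 wrap1=174.41_deg wrap2=185.59_deg

open belt: β = asin((r2−r1)/C) = asin(2/41) = 2.7960°
wrap1 = π − 2β = 174.4079°
wrap2 = π + 2β = 185.5921°
tangent length = C·cosβ = 40.9512
L = r1·wrap1 + r2·wrap2 + 2·C·cosβ = 1·3.0440 + 3·3.2392 + 2·40.9512 = 94.6640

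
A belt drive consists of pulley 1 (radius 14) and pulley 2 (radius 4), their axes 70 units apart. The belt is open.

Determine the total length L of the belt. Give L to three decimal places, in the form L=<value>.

L=197.980

open belt: β = asin((r2−r1)/C) = asin(-10/70) = -8.2132°
wrap1 = π − 2β = 196.4264°
wrap2 = π + 2β = 163.5736°
tangent length = C·cosβ = 69.2820
L = r1·wrap1 + r2·wrap2 + 2·C·cosβ = 14·3.4283 + 4·2.8549 + 2·69.2820 = 197.9797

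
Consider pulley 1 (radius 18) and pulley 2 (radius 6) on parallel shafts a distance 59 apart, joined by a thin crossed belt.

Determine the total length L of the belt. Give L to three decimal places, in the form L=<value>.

crossed belt: β = asin((r1+r2)/C) = asin(24/59) = 24.0027°
wrap1 = wrap2 = π + 2β = 228.0054°
tangent length = C·cosβ = 53.8981
L = (r1+r2)·wrap + 2·C·cosβ = 24·3.9794 + 2·53.8981 = 203.3028

L=203.303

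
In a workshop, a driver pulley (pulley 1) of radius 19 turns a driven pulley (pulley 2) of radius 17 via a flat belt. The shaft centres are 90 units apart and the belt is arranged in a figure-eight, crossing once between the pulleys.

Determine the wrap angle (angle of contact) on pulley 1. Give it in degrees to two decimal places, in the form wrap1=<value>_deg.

crossed belt: β = asin((r1+r2)/C) = asin(36/90) = 23.5782°
wrap1 = wrap2 = π + 2β = 227.1564°

wrap1=227.16_deg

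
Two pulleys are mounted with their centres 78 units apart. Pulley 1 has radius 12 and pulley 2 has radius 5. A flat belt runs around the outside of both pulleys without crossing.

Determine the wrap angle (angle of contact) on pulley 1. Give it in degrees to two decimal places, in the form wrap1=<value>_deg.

open belt: β = asin((r2−r1)/C) = asin(-7/78) = -5.1489°
wrap1 = π − 2β = 190.2977°
wrap2 = π + 2β = 169.7023°

wrap1=190.30_deg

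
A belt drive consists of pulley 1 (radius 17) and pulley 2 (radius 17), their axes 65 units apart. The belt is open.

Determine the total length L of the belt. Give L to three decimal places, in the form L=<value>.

open belt: β = asin((r2−r1)/C) = asin(0/65) = 0.0000°
wrap1 = π − 2β = 180.0000°
wrap2 = π + 2β = 180.0000°
tangent length = C·cosβ = 65.0000
L = r1·wrap1 + r2·wrap2 + 2·C·cosβ = 17·3.1416 + 17·3.1416 + 2·65.0000 = 236.8142

L=236.814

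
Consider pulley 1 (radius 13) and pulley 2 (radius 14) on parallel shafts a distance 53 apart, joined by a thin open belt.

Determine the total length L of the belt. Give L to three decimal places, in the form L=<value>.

L=190.842

open belt: β = asin((r2−r1)/C) = asin(1/53) = 1.0811°
wrap1 = π − 2β = 177.8378°
wrap2 = π + 2β = 182.1622°
tangent length = C·cosβ = 52.9906
L = r1·wrap1 + r2·wrap2 + 2·C·cosβ = 13·3.1039 + 14·3.1793 + 2·52.9906 = 190.8419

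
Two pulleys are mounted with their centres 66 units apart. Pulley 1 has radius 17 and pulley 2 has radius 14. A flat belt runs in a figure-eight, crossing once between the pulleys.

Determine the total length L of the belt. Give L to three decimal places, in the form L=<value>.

L=244.237

crossed belt: β = asin((r1+r2)/C) = asin(31/66) = 28.0146°
wrap1 = wrap2 = π + 2β = 236.0293°
tangent length = C·cosβ = 58.2666
L = (r1+r2)·wrap + 2·C·cosβ = 31·4.1195 + 2·58.2666 = 244.2374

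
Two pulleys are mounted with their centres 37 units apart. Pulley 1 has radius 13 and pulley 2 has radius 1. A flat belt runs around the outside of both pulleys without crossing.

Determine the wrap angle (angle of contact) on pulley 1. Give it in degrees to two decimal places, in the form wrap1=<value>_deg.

open belt: β = asin((r2−r1)/C) = asin(-12/37) = -18.9246°
wrap1 = π − 2β = 217.8493°
wrap2 = π + 2β = 142.1507°

wrap1=217.85_deg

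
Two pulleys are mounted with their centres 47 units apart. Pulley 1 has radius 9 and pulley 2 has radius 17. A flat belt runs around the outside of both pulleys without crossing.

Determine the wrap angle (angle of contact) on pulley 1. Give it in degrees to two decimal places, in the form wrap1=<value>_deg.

open belt: β = asin((r2−r1)/C) = asin(8/47) = 9.8002°
wrap1 = π − 2β = 160.3996°
wrap2 = π + 2β = 199.6004°

wrap1=160.40_deg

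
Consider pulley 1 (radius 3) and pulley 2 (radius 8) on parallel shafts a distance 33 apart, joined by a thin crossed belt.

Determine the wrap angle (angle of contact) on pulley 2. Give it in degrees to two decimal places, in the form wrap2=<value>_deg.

wrap2=218.94_deg

crossed belt: β = asin((r1+r2)/C) = asin(11/33) = 19.4712°
wrap1 = wrap2 = π + 2β = 218.9424°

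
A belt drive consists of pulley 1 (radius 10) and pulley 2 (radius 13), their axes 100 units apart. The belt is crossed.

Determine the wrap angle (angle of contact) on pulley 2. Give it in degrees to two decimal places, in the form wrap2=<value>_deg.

wrap2=206.59_deg

crossed belt: β = asin((r1+r2)/C) = asin(23/100) = 13.2971°
wrap1 = wrap2 = π + 2β = 206.5941°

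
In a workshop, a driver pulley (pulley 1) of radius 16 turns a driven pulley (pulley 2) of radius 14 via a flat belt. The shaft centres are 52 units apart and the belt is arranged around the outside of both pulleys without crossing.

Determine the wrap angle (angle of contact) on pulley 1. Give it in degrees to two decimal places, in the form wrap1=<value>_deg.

open belt: β = asin((r2−r1)/C) = asin(-2/52) = -2.2042°
wrap1 = π − 2β = 184.4085°
wrap2 = π + 2β = 175.5915°

wrap1=184.41_deg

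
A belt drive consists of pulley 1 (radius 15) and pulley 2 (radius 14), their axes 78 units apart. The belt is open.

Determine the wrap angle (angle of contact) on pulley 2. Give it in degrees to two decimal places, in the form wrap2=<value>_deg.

open belt: β = asin((r2−r1)/C) = asin(-1/78) = -0.7346°
wrap1 = π − 2β = 181.4692°
wrap2 = π + 2β = 178.5308°

wrap2=178.53_deg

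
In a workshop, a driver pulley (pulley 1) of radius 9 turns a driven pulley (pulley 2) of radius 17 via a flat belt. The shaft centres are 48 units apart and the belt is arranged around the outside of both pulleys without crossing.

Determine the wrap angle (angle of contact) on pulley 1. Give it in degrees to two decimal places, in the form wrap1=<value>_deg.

open belt: β = asin((r2−r1)/C) = asin(8/48) = 9.5941°
wrap1 = π − 2β = 160.8119°
wrap2 = π + 2β = 199.1881°

wrap1=160.81_deg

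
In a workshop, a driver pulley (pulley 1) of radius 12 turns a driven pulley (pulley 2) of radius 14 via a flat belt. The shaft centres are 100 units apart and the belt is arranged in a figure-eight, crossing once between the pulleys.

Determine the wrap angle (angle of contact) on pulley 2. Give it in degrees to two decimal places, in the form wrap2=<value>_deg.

wrap2=210.14_deg

crossed belt: β = asin((r1+r2)/C) = asin(26/100) = 15.0701°
wrap1 = wrap2 = π + 2β = 210.1401°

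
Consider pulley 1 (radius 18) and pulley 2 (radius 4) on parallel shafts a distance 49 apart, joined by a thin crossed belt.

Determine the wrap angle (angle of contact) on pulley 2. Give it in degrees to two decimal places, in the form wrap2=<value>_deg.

wrap2=233.36_deg

crossed belt: β = asin((r1+r2)/C) = asin(22/49) = 26.6782°
wrap1 = wrap2 = π + 2β = 233.3565°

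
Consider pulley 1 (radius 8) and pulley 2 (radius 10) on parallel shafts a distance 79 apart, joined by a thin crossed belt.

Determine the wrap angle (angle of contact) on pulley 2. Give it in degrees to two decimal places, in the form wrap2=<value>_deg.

wrap2=206.34_deg

crossed belt: β = asin((r1+r2)/C) = asin(18/79) = 13.1704°
wrap1 = wrap2 = π + 2β = 206.3408°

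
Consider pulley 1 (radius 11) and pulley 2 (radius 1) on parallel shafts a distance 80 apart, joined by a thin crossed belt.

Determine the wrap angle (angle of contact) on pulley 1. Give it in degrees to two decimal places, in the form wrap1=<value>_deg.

wrap1=197.25_deg

crossed belt: β = asin((r1+r2)/C) = asin(12/80) = 8.6269°
wrap1 = wrap2 = π + 2β = 197.2539°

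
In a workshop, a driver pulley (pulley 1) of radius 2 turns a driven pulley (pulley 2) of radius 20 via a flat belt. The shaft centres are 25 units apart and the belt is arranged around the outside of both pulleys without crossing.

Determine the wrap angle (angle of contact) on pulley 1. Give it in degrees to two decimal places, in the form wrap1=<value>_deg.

wrap1=87.89_deg

open belt: β = asin((r2−r1)/C) = asin(18/25) = 46.0545°
wrap1 = π − 2β = 87.8910°
wrap2 = π + 2β = 272.1090°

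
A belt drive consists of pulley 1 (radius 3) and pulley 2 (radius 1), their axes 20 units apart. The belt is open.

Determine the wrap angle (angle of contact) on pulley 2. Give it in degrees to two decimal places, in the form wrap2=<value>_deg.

wrap2=168.52_deg

open belt: β = asin((r2−r1)/C) = asin(-2/20) = -5.7392°
wrap1 = π − 2β = 191.4783°
wrap2 = π + 2β = 168.5217°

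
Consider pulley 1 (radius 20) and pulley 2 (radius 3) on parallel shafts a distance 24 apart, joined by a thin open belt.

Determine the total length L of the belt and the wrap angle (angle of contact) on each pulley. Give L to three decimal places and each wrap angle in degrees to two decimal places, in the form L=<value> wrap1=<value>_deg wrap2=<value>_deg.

open belt: β = asin((r2−r1)/C) = asin(-17/24) = -45.0995°
wrap1 = π − 2β = 270.1989°
wrap2 = π + 2β = 89.8011°
tangent length = C·cosβ = 16.9411
L = r1·wrap1 + r2·wrap2 + 2·C·cosβ = 20·4.7159 + 3·1.5673 + 2·16.9411 = 132.9013

L=132.901 wrap1=270.20_deg wrap2=89.80_deg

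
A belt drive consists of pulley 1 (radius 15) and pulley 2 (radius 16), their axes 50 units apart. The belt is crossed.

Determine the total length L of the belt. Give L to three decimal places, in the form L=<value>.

crossed belt: β = asin((r1+r2)/C) = asin(31/50) = 38.3161°
wrap1 = wrap2 = π + 2β = 256.6323°
tangent length = C·cosβ = 39.2301
L = (r1+r2)·wrap + 2·C·cosβ = 31·4.4791 + 2·39.2301 = 217.3116

L=217.312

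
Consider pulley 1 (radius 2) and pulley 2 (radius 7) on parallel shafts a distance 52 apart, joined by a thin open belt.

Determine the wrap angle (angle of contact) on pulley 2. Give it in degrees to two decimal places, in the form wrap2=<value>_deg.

wrap2=191.04_deg

open belt: β = asin((r2−r1)/C) = asin(5/52) = 5.5177°
wrap1 = π − 2β = 168.9645°
wrap2 = π + 2β = 191.0355°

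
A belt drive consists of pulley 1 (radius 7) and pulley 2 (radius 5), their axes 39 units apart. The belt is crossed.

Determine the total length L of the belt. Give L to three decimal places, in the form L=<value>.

L=119.421

crossed belt: β = asin((r1+r2)/C) = asin(12/39) = 17.9202°
wrap1 = wrap2 = π + 2β = 215.8404°
tangent length = C·cosβ = 37.1080
L = (r1+r2)·wrap + 2·C·cosβ = 12·3.7671 + 2·37.1080 = 119.4214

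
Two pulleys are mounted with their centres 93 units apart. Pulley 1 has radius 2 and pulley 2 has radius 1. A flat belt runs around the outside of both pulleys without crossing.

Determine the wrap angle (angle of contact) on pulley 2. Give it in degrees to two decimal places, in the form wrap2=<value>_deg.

wrap2=178.77_deg

open belt: β = asin((r2−r1)/C) = asin(-1/93) = -0.6161°
wrap1 = π − 2β = 181.2322°
wrap2 = π + 2β = 178.7678°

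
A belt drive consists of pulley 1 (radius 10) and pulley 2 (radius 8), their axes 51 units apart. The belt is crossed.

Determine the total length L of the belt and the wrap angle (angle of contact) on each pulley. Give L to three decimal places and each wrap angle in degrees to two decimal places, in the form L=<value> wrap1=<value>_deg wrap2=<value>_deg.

crossed belt: β = asin((r1+r2)/C) = asin(18/51) = 20.6673°
wrap1 = wrap2 = π + 2β = 221.3346°
tangent length = C·cosβ = 47.7179
L = (r1+r2)·wrap + 2·C·cosβ = 18·3.8630 + 2·47.7179 = 164.9702

L=164.970 wrap1=221.33_deg wrap2=221.33_deg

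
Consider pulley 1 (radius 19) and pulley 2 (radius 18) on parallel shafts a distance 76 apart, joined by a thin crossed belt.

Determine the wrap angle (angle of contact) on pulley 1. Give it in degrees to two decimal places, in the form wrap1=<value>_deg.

crossed belt: β = asin((r1+r2)/C) = asin(37/76) = 29.1332°
wrap1 = wrap2 = π + 2β = 238.2665°

wrap1=238.27_deg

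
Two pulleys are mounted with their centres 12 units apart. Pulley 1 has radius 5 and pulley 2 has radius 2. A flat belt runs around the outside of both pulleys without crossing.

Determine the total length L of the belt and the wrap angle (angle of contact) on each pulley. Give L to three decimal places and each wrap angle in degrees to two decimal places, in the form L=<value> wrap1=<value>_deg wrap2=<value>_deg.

L=46.745 wrap1=208.96_deg wrap2=151.04_deg

open belt: β = asin((r2−r1)/C) = asin(-3/12) = -14.4775°
wrap1 = π − 2β = 208.9550°
wrap2 = π + 2β = 151.0450°
tangent length = C·cosβ = 11.6190
L = r1·wrap1 + r2·wrap2 + 2·C·cosβ = 5·3.6470 + 2·2.6362 + 2·11.6190 = 46.7451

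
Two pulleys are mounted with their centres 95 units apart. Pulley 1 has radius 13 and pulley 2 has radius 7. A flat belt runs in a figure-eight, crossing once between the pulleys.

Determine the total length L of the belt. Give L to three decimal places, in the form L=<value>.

crossed belt: β = asin((r1+r2)/C) = asin(20/95) = 12.1532°
wrap1 = wrap2 = π + 2β = 204.3064°
tangent length = C·cosβ = 92.8709
L = (r1+r2)·wrap + 2·C·cosβ = 20·3.5658 + 2·92.8709 = 257.0581

L=257.058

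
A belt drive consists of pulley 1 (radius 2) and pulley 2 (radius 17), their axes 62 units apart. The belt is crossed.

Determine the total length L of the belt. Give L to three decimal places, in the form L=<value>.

crossed belt: β = asin((r1+r2)/C) = asin(19/62) = 17.8455°
wrap1 = wrap2 = π + 2β = 215.6910°
tangent length = C·cosβ = 59.0169
L = (r1+r2)·wrap + 2·C·cosβ = 19·3.7645 + 2·59.0169 = 189.5597

L=189.560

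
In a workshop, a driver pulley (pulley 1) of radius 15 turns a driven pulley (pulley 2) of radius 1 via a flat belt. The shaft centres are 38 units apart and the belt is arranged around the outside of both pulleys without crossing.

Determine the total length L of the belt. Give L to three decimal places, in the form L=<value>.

L=131.484

open belt: β = asin((r2−r1)/C) = asin(-14/38) = -21.6183°
wrap1 = π − 2β = 223.2365°
wrap2 = π + 2β = 136.7635°
tangent length = C·cosβ = 35.3270
L = r1·wrap1 + r2·wrap2 + 2·C·cosβ = 15·3.8962 + 1·2.3870 + 2·35.3270 = 131.4843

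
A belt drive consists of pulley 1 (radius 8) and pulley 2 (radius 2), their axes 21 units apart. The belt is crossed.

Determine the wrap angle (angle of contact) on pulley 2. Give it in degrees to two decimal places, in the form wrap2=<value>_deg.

wrap2=236.87_deg

crossed belt: β = asin((r1+r2)/C) = asin(10/21) = 28.4369°
wrap1 = wrap2 = π + 2β = 236.8738°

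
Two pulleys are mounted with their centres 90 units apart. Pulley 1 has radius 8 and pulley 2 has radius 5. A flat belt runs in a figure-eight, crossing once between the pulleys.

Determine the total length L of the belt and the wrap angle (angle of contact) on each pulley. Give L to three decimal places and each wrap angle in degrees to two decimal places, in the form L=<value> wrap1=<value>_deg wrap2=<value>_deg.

L=222.722 wrap1=196.61_deg wrap2=196.61_deg

crossed belt: β = asin((r1+r2)/C) = asin(13/90) = 8.3051°
wrap1 = wrap2 = π + 2β = 196.6102°
tangent length = C·cosβ = 89.0562
L = (r1+r2)·wrap + 2·C·cosβ = 13·3.4315 + 2·89.0562 = 222.7218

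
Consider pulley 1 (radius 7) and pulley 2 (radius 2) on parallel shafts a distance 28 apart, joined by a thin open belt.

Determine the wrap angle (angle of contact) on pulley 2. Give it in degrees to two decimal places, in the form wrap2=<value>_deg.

open belt: β = asin((r2−r1)/C) = asin(-5/28) = -10.2866°
wrap1 = π − 2β = 200.5731°
wrap2 = π + 2β = 159.4269°

wrap2=159.43_deg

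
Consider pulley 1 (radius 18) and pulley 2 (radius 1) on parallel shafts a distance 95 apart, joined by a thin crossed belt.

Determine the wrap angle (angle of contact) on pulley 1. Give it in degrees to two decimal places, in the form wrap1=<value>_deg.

crossed belt: β = asin((r1+r2)/C) = asin(19/95) = 11.5370°
wrap1 = wrap2 = π + 2β = 203.0739°

wrap1=203.07_deg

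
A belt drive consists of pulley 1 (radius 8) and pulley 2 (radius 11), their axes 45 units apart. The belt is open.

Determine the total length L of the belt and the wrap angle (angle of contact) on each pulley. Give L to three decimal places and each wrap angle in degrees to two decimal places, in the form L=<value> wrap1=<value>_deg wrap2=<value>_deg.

open belt: β = asin((r2−r1)/C) = asin(3/45) = 3.8226°
wrap1 = π − 2β = 172.3549°
wrap2 = π + 2β = 187.6451°
tangent length = C·cosβ = 44.8999
L = r1·wrap1 + r2·wrap2 + 2·C·cosβ = 8·3.0082 + 11·3.2750 + 2·44.8999 = 149.8903

L=149.890 wrap1=172.35_deg wrap2=187.65_deg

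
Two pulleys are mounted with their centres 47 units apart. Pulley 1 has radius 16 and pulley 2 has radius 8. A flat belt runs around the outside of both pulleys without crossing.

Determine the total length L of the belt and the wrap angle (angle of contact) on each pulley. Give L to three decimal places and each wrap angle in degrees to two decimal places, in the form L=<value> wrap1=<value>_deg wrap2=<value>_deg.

L=170.763 wrap1=199.60_deg wrap2=160.40_deg

open belt: β = asin((r2−r1)/C) = asin(-8/47) = -9.8002°
wrap1 = π − 2β = 199.6004°
wrap2 = π + 2β = 160.3996°
tangent length = C·cosβ = 46.3141
L = r1·wrap1 + r2·wrap2 + 2·C·cosβ = 16·3.4837 + 8·2.7995 + 2·46.3141 = 170.7632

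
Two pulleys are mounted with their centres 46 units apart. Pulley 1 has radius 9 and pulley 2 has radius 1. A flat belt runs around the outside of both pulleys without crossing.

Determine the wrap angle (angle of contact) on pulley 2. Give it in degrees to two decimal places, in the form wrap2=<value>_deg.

wrap2=159.97_deg

open belt: β = asin((r2−r1)/C) = asin(-8/46) = -10.0154°
wrap1 = π − 2β = 200.0308°
wrap2 = π + 2β = 159.9692°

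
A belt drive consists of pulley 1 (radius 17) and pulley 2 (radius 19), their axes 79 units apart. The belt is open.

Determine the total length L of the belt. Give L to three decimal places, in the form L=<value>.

L=271.148

open belt: β = asin((r2−r1)/C) = asin(2/79) = 1.4507°
wrap1 = π − 2β = 177.0986°
wrap2 = π + 2β = 182.9014°
tangent length = C·cosβ = 78.9747
L = r1·wrap1 + r2·wrap2 + 2·C·cosβ = 17·3.0910 + 19·3.1922 + 2·78.9747 = 271.1480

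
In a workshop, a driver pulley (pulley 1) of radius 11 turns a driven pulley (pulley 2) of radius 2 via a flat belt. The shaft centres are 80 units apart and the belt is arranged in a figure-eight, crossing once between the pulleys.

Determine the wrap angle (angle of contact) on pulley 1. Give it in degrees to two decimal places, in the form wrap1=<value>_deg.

crossed belt: β = asin((r1+r2)/C) = asin(13/80) = 9.3520°
wrap1 = wrap2 = π + 2β = 198.7041°

wrap1=198.70_deg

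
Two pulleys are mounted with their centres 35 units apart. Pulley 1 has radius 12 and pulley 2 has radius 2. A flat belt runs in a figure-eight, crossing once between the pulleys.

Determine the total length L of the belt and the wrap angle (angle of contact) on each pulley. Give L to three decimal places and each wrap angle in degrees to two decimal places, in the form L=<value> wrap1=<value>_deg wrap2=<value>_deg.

crossed belt: β = asin((r1+r2)/C) = asin(14/35) = 23.5782°
wrap1 = wrap2 = π + 2β = 227.1564°
tangent length = C·cosβ = 32.0780
L = (r1+r2)·wrap + 2·C·cosβ = 14·3.9646 + 2·32.0780 = 119.6608

L=119.661 wrap1=227.16_deg wrap2=227.16_deg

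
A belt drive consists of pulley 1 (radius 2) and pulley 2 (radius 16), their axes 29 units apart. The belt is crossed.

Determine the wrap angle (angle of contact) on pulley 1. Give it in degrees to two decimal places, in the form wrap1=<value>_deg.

wrap1=256.73_deg

crossed belt: β = asin((r1+r2)/C) = asin(18/29) = 38.3665°
wrap1 = wrap2 = π + 2β = 256.7330°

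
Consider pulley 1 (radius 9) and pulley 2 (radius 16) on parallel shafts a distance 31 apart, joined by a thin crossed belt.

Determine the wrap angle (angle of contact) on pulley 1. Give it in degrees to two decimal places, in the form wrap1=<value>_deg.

wrap1=287.50_deg

crossed belt: β = asin((r1+r2)/C) = asin(25/31) = 53.7507°
wrap1 = wrap2 = π + 2β = 287.5014°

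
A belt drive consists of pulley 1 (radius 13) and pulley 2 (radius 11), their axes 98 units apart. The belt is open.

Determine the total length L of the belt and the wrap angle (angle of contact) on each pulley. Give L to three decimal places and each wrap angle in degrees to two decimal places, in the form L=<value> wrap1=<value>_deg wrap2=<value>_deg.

open belt: β = asin((r2−r1)/C) = asin(-2/98) = -1.1694°
wrap1 = π − 2β = 182.3388°
wrap2 = π + 2β = 177.6612°
tangent length = C·cosβ = 97.9796
L = r1·wrap1 + r2·wrap2 + 2·C·cosβ = 13·3.1824 + 11·3.1008 + 2·97.9796 = 271.4390

L=271.439 wrap1=182.34_deg wrap2=177.66_deg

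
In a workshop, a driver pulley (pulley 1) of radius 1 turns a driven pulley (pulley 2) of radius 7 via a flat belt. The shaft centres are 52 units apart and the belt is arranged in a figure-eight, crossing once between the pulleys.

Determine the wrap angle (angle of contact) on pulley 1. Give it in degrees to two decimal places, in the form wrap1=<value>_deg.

crossed belt: β = asin((r1+r2)/C) = asin(8/52) = 8.8499°
wrap1 = wrap2 = π + 2β = 197.6998°

wrap1=197.70_deg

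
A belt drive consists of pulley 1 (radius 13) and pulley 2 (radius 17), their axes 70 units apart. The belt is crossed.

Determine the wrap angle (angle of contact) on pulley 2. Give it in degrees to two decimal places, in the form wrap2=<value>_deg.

crossed belt: β = asin((r1+r2)/C) = asin(30/70) = 25.3769°
wrap1 = wrap2 = π + 2β = 230.7539°

wrap2=230.75_deg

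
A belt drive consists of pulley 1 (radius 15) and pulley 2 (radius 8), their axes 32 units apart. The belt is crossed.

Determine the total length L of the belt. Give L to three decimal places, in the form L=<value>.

crossed belt: β = asin((r1+r2)/C) = asin(23/32) = 45.9514°
wrap1 = wrap2 = π + 2β = 271.9027°
tangent length = C·cosβ = 22.2486
L = (r1+r2)·wrap + 2·C·cosβ = 23·4.7456 + 2·22.2486 = 153.6459

L=153.646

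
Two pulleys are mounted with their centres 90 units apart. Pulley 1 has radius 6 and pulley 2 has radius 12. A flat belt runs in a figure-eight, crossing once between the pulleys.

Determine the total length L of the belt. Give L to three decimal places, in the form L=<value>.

crossed belt: β = asin((r1+r2)/C) = asin(18/90) = 11.5370°
wrap1 = wrap2 = π + 2β = 203.0739°
tangent length = C·cosβ = 88.1816
L = (r1+r2)·wrap + 2·C·cosβ = 18·3.5443 + 2·88.1816 = 240.1608

L=240.161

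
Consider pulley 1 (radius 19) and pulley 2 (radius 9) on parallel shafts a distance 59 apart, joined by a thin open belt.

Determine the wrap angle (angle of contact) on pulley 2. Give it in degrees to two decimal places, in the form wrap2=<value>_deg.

wrap2=160.48_deg

open belt: β = asin((r2−r1)/C) = asin(-10/59) = -9.7583°
wrap1 = π − 2β = 199.5165°
wrap2 = π + 2β = 160.4835°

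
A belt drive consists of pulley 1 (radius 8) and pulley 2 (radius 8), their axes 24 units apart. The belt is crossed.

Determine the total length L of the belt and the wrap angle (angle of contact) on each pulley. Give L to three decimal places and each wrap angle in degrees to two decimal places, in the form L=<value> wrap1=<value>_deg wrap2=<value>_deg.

L=109.394 wrap1=263.62_deg wrap2=263.62_deg

crossed belt: β = asin((r1+r2)/C) = asin(16/24) = 41.8103°
wrap1 = wrap2 = π + 2β = 263.6206°
tangent length = C·cosβ = 17.8885
L = (r1+r2)·wrap + 2·C·cosβ = 16·4.6010 + 2·17.8885 = 109.3939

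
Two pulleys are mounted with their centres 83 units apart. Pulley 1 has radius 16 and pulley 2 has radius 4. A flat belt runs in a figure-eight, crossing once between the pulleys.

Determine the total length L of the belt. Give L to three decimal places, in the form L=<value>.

L=233.675

crossed belt: β = asin((r1+r2)/C) = asin(20/83) = 13.9434°
wrap1 = wrap2 = π + 2β = 207.8869°
tangent length = C·cosβ = 80.5543
L = (r1+r2)·wrap + 2·C·cosβ = 20·3.6283 + 2·80.5543 = 233.6749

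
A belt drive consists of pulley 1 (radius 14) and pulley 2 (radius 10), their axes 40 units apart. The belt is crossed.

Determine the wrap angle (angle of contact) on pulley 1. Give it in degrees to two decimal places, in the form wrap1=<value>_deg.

wrap1=253.74_deg

crossed belt: β = asin((r1+r2)/C) = asin(24/40) = 36.8699°
wrap1 = wrap2 = π + 2β = 253.7398°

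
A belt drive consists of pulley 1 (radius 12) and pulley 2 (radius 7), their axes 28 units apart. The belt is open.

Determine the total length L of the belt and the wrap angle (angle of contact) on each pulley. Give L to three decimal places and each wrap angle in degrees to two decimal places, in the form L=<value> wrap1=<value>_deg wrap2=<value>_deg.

open belt: β = asin((r2−r1)/C) = asin(-5/28) = -10.2866°
wrap1 = π − 2β = 200.5731°
wrap2 = π + 2β = 159.4269°
tangent length = C·cosβ = 27.5500
L = r1·wrap1 + r2·wrap2 + 2·C·cosβ = 12·3.5007 + 7·2.7825 + 2·27.5500 = 116.5855

L=116.586 wrap1=200.57_deg wrap2=159.43_deg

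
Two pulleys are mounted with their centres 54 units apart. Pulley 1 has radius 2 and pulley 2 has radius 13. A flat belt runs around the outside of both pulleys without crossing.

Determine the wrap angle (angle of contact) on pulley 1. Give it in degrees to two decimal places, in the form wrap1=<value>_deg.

open belt: β = asin((r2−r1)/C) = asin(11/54) = 11.7536°
wrap1 = π − 2β = 156.4927°
wrap2 = π + 2β = 203.5073°

wrap1=156.49_deg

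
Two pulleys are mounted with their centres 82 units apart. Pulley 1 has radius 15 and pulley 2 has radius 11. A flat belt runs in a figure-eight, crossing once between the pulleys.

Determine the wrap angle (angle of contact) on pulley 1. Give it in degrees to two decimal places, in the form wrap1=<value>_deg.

wrap1=216.97_deg

crossed belt: β = asin((r1+r2)/C) = asin(26/82) = 18.4860°
wrap1 = wrap2 = π + 2β = 216.9720°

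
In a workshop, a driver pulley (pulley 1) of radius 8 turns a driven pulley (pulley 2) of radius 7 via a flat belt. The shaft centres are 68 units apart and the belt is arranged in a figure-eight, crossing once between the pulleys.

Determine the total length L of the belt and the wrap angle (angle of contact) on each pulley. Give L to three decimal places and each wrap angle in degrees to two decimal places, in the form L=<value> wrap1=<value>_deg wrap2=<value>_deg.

L=186.446 wrap1=205.49_deg wrap2=205.49_deg

crossed belt: β = asin((r1+r2)/C) = asin(15/68) = 12.7436°
wrap1 = wrap2 = π + 2β = 205.4872°
tangent length = C·cosβ = 66.3250
L = (r1+r2)·wrap + 2·C·cosβ = 15·3.5864 + 2·66.3250 = 186.4463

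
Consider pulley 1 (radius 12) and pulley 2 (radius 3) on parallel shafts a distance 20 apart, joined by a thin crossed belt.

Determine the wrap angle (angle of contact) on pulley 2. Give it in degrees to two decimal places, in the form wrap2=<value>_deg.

wrap2=277.18_deg

crossed belt: β = asin((r1+r2)/C) = asin(15/20) = 48.5904°
wrap1 = wrap2 = π + 2β = 277.1808°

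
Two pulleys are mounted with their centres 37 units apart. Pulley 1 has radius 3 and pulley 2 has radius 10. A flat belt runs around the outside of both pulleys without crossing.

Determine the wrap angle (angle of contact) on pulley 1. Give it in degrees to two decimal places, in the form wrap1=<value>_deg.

open belt: β = asin((r2−r1)/C) = asin(7/37) = 10.9055°
wrap1 = π − 2β = 158.1891°
wrap2 = π + 2β = 201.8109°

wrap1=158.19_deg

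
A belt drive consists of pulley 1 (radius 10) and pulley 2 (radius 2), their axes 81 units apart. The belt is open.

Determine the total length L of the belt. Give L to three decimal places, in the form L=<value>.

open belt: β = asin((r2−r1)/C) = asin(-8/81) = -5.6681°
wrap1 = π − 2β = 191.3362°
wrap2 = π + 2β = 168.6638°
tangent length = C·cosβ = 80.6040
L = r1·wrap1 + r2·wrap2 + 2·C·cosβ = 10·3.3394 + 2·2.9437 + 2·80.6040 = 200.4899

L=200.490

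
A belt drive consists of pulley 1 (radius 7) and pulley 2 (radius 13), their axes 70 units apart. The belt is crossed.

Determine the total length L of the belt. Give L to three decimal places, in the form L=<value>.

L=208.586

crossed belt: β = asin((r1+r2)/C) = asin(20/70) = 16.6015°
wrap1 = wrap2 = π + 2β = 213.2031°
tangent length = C·cosβ = 67.0820
L = (r1+r2)·wrap + 2·C·cosβ = 20·3.7211 + 2·67.0820 = 208.5860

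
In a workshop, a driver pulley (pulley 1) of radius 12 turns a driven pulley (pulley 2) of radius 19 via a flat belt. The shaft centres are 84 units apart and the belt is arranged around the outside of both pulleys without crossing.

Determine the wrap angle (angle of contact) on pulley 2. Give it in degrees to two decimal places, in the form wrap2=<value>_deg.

wrap2=189.56_deg

open belt: β = asin((r2−r1)/C) = asin(7/84) = 4.7802°
wrap1 = π − 2β = 170.4396°
wrap2 = π + 2β = 189.5604°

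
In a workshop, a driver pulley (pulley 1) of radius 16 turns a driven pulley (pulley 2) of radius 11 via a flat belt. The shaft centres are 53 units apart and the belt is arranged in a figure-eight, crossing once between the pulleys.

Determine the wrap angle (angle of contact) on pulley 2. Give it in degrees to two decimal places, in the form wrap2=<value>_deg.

wrap2=241.25_deg

crossed belt: β = asin((r1+r2)/C) = asin(27/53) = 30.6261°
wrap1 = wrap2 = π + 2β = 241.2523°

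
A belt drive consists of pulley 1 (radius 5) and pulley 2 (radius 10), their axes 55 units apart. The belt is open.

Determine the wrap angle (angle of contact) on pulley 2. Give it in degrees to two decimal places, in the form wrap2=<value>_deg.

open belt: β = asin((r2−r1)/C) = asin(5/55) = 5.2159°
wrap1 = π − 2β = 169.5682°
wrap2 = π + 2β = 190.4318°

wrap2=190.43_deg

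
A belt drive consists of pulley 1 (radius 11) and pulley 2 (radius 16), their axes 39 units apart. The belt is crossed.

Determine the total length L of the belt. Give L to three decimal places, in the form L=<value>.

L=182.401

crossed belt: β = asin((r1+r2)/C) = asin(27/39) = 43.8131°
wrap1 = wrap2 = π + 2β = 267.6261°
tangent length = C·cosβ = 28.1425
L = (r1+r2)·wrap + 2·C·cosβ = 27·4.6710 + 2·28.1425 = 182.4008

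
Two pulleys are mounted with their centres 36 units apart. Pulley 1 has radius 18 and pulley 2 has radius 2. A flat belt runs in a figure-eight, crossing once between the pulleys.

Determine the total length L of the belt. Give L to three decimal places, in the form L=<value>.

crossed belt: β = asin((r1+r2)/C) = asin(20/36) = 33.7490°
wrap1 = wrap2 = π + 2β = 247.4980°
tangent length = C·cosβ = 29.9333
L = (r1+r2)·wrap + 2·C·cosβ = 20·4.3197 + 2·29.9333 = 146.2596

L=146.260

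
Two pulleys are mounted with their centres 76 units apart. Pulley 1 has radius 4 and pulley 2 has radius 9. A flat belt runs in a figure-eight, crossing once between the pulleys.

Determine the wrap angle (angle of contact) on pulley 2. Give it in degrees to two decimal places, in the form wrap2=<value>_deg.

wrap2=199.70_deg

crossed belt: β = asin((r1+r2)/C) = asin(13/76) = 9.8490°
wrap1 = wrap2 = π + 2β = 199.6981°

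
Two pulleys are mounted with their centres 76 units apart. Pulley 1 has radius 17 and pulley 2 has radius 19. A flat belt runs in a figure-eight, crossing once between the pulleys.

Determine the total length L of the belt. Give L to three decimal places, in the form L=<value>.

L=282.493

crossed belt: β = asin((r1+r2)/C) = asin(36/76) = 28.2737°
wrap1 = wrap2 = π + 2β = 236.5474°
tangent length = C·cosβ = 66.9328
L = (r1+r2)·wrap + 2·C·cosβ = 36·4.1285 + 2·66.9328 = 282.4927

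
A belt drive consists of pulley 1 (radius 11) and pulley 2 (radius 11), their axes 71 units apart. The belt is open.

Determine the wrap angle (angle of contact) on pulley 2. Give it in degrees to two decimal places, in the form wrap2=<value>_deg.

open belt: β = asin((r2−r1)/C) = asin(0/71) = 0.0000°
wrap1 = π − 2β = 180.0000°
wrap2 = π + 2β = 180.0000°

wrap2=180.00_deg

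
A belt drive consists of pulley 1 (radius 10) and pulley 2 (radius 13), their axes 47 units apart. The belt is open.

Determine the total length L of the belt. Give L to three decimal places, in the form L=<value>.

L=166.448

open belt: β = asin((r2−r1)/C) = asin(3/47) = 3.6597°
wrap1 = π − 2β = 172.6807°
wrap2 = π + 2β = 187.3193°
tangent length = C·cosβ = 46.9042
L = r1·wrap1 + r2·wrap2 + 2·C·cosβ = 10·3.0138 + 13·3.2693 + 2·46.9042 = 166.4482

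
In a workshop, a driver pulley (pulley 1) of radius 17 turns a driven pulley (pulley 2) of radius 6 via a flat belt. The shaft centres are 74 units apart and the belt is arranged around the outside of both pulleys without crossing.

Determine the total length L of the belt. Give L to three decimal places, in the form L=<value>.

open belt: β = asin((r2−r1)/C) = asin(-11/74) = -8.5486°
wrap1 = π − 2β = 197.0972°
wrap2 = π + 2β = 162.9028°
tangent length = C·cosβ = 73.1779
L = r1·wrap1 + r2·wrap2 + 2·C·cosβ = 17·3.4400 + 6·2.8432 + 2·73.1779 = 221.8948

L=221.895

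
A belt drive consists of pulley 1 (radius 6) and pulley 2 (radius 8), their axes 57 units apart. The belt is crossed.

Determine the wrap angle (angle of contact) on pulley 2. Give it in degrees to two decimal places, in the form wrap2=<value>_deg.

wrap2=208.44_deg

crossed belt: β = asin((r1+r2)/C) = asin(14/57) = 14.2181°
wrap1 = wrap2 = π + 2β = 208.4362°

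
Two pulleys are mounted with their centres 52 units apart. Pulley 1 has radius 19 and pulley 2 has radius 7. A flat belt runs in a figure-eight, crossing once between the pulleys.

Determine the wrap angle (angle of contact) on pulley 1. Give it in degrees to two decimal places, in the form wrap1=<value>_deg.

wrap1=240.00_deg

crossed belt: β = asin((r1+r2)/C) = asin(26/52) = 30.0000°
wrap1 = wrap2 = π + 2β = 240.0000°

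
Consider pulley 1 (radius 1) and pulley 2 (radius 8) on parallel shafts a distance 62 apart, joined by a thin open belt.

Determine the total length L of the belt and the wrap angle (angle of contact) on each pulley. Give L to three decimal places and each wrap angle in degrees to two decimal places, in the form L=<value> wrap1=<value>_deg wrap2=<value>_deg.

open belt: β = asin((r2−r1)/C) = asin(7/62) = 6.4827°
wrap1 = π − 2β = 167.0346°
wrap2 = π + 2β = 192.9654°
tangent length = C·cosβ = 61.6036
L = r1·wrap1 + r2·wrap2 + 2·C·cosβ = 1·2.9153 + 8·3.3679 + 2·61.6036 = 153.0655

L=153.065 wrap1=167.03_deg wrap2=192.97_deg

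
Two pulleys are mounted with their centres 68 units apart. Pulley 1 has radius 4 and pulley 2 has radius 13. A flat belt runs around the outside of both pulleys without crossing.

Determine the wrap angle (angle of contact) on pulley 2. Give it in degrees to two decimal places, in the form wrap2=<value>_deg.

open belt: β = asin((r2−r1)/C) = asin(9/68) = 7.6056°
wrap1 = π − 2β = 164.7888°
wrap2 = π + 2β = 195.2112°

wrap2=195.21_deg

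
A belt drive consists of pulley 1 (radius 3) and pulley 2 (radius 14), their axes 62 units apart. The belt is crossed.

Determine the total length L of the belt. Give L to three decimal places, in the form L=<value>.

L=182.098

crossed belt: β = asin((r1+r2)/C) = asin(17/62) = 15.9140°
wrap1 = wrap2 = π + 2β = 211.8279°
tangent length = C·cosβ = 59.6238
L = (r1+r2)·wrap + 2·C·cosβ = 17·3.6971 + 2·59.6238 = 182.0983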